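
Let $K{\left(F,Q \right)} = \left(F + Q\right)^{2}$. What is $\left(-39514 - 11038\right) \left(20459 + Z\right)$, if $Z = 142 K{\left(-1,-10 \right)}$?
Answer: $-1902827832$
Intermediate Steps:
$Z = 17182$ ($Z = 142 \left(-1 - 10\right)^{2} = 142 \left(-11\right)^{2} = 142 \cdot 121 = 17182$)
$\left(-39514 - 11038\right) \left(20459 + Z\right) = \left(-39514 - 11038\right) \left(20459 + 17182\right) = \left(-50552\right) 37641 = -1902827832$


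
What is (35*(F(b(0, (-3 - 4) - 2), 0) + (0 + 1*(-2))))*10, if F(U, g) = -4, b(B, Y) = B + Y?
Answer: -2100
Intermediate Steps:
(35*(F(b(0, (-3 - 4) - 2), 0) + (0 + 1*(-2))))*10 = (35*(-4 + (0 + 1*(-2))))*10 = (35*(-4 + (0 - 2)))*10 = (35*(-4 - 2))*10 = (35*(-6))*10 = -210*10 = -2100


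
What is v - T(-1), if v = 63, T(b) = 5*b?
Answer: 68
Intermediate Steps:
v - T(-1) = 63 - 5*(-1) = 63 - 1*(-5) = 63 + 5 = 68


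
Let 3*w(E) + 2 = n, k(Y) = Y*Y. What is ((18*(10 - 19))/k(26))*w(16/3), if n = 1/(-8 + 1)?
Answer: 405/2366 ≈ 0.17118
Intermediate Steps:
k(Y) = Y²
n = -⅐ (n = 1/(-7) = -⅐ ≈ -0.14286)
w(E) = -5/7 (w(E) = -⅔ + (⅓)*(-⅐) = -⅔ - 1/21 = -5/7)
((18*(10 - 19))/k(26))*w(16/3) = ((18*(10 - 19))/(26²))*(-5/7) = ((18*(-9))/676)*(-5/7) = -162*1/676*(-5/7) = -81/338*(-5/7) = 405/2366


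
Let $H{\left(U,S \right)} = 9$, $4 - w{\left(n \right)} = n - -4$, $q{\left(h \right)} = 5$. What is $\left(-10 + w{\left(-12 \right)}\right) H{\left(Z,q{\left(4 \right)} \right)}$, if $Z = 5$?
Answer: $18$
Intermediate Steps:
$w{\left(n \right)} = - n$ ($w{\left(n \right)} = 4 - \left(n - -4\right) = 4 - \left(n + 4\right) = 4 - \left(4 + n\right) = - n$)
$\left(-10 + w{\left(-12 \right)}\right) H{\left(Z,q{\left(4 \right)} \right)} = \left(-10 - -12\right) 9 = \left(-10 + 12\right) 9 = 2 \cdot 9 = 18$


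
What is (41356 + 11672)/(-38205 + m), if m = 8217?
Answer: -1473/833 ≈ -1.7683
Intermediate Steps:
(41356 + 11672)/(-38205 + m) = (41356 + 11672)/(-38205 + 8217) = 53028/(-29988) = 53028*(-1/29988) = -1473/833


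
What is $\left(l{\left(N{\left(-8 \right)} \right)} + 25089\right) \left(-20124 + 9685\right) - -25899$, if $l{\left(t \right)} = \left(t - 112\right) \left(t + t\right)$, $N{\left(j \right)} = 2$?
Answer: $-257285012$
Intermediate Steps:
$l{\left(t \right)} = 2 t \left(-112 + t\right)$ ($l{\left(t \right)} = \left(-112 + t\right) 2 t = 2 t \left(-112 + t\right)$)
$\left(l{\left(N{\left(-8 \right)} \right)} + 25089\right) \left(-20124 + 9685\right) - -25899 = \left(2 \cdot 2 \left(-112 + 2\right) + 25089\right) \left(-20124 + 9685\right) - -25899 = \left(2 \cdot 2 \left(-110\right) + 25089\right) \left(-10439\right) + 25899 = \left(-440 + 25089\right) \left(-10439\right) + 25899 = 24649 \left(-10439\right) + 25899 = -257310911 + 25899 = -257285012$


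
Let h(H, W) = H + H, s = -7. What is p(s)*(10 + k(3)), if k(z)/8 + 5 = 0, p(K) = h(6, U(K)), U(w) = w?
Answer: -360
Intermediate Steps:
h(H, W) = 2*H
p(K) = 12 (p(K) = 2*6 = 12)
k(z) = -40 (k(z) = -40 + 8*0 = -40 + 0 = -40)
p(s)*(10 + k(3)) = 12*(10 - 40) = 12*(-30) = -360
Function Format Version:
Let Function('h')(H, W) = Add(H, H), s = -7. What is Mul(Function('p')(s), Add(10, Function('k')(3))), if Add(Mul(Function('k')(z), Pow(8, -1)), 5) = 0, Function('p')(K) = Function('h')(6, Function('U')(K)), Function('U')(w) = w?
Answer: -360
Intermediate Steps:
Function('h')(H, W) = Mul(2, H)
Function('p')(K) = 12 (Function('p')(K) = Mul(2, 6) = 12)
Function('k')(z) = -40 (Function('k')(z) = Add(-40, Mul(8, 0)) = Add(-40, 0) = -40)
Mul(Function('p')(s), Add(10, Function('k')(3))) = Mul(12, Add(10, -40)) = Mul(12, -30) = -360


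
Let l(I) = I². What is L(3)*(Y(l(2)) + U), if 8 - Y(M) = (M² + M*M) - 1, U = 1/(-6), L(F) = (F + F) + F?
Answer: -417/2 ≈ -208.50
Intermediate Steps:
L(F) = 3*F (L(F) = 2*F + F = 3*F)
U = -⅙ ≈ -0.16667
Y(M) = 9 - 2*M² (Y(M) = 8 - ((M² + M*M) - 1) = 8 - ((M² + M²) - 1) = 8 - (2*M² - 1) = 8 - (-1 + 2*M²) = 8 + (1 - 2*M²) = 9 - 2*M²)
L(3)*(Y(l(2)) + U) = (3*3)*((9 - 2*(2²)²) - ⅙) = 9*((9 - 2*4²) - ⅙) = 9*((9 - 2*16) - ⅙) = 9*((9 - 32) - ⅙) = 9*(-23 - ⅙) = 9*(-139/6) = -417/2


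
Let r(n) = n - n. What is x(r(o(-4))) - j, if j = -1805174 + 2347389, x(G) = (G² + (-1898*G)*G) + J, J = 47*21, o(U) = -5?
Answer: -541228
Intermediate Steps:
J = 987
r(n) = 0
x(G) = 987 - 1897*G² (x(G) = (G² + (-1898*G)*G) + 987 = (G² - 1898*G²) + 987 = -1897*G² + 987 = 987 - 1897*G²)
j = 542215
x(r(o(-4))) - j = (987 - 1897*0²) - 1*542215 = (987 - 1897*0) - 542215 = (987 + 0) - 542215 = 987 - 542215 = -541228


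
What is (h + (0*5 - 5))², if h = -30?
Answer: 1225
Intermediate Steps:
(h + (0*5 - 5))² = (-30 + (0*5 - 5))² = (-30 + (0 - 5))² = (-30 - 5)² = (-35)² = 1225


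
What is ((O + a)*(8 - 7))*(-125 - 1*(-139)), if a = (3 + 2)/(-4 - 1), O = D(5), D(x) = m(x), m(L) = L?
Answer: 56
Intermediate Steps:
D(x) = x
O = 5
a = -1 (a = 5/(-5) = 5*(-⅕) = -1)
((O + a)*(8 - 7))*(-125 - 1*(-139)) = ((5 - 1)*(8 - 7))*(-125 - 1*(-139)) = (4*1)*(-125 + 139) = 4*14 = 56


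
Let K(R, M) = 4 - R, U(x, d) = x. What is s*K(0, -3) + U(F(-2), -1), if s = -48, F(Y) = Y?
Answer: -194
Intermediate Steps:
s*K(0, -3) + U(F(-2), -1) = -48*(4 - 1*0) - 2 = -48*(4 + 0) - 2 = -48*4 - 2 = -192 - 2 = -194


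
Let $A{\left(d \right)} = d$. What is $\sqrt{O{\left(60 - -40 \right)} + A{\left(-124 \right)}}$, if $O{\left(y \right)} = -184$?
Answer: $2 i \sqrt{77} \approx 17.55 i$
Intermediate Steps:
$\sqrt{O{\left(60 - -40 \right)} + A{\left(-124 \right)}} = \sqrt{-184 - 124} = \sqrt{-308} = 2 i \sqrt{77}$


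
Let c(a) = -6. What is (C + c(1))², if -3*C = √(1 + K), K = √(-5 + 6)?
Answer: (18 + √2)²/9 ≈ 41.879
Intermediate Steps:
K = 1 (K = √1 = 1)
C = -√2/3 (C = -√(1 + 1)/3 = -√2/3 ≈ -0.47140)
(C + c(1))² = (-√2/3 - 6)² = (-6 - √2/3)²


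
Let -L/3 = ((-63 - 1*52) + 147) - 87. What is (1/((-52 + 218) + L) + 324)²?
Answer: 11501490025/109561 ≈ 1.0498e+5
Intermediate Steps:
L = 165 (L = -3*(((-63 - 1*52) + 147) - 87) = -3*(((-63 - 52) + 147) - 87) = -3*((-115 + 147) - 87) = -3*(32 - 87) = -3*(-55) = 165)
(1/((-52 + 218) + L) + 324)² = (1/((-52 + 218) + 165) + 324)² = (1/(166 + 165) + 324)² = (1/331 + 324)² = (107245/331)² = 11501490025/109561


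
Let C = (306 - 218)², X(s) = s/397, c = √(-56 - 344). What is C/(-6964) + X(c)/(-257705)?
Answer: -1936/1741 - 4*I/20461777 ≈ -1.112 - 1.9549e-7*I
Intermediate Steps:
c = 20*I (c = √(-400) = 20*I ≈ 20.0*I)
X(s) = s/397 (X(s) = s*(1/397) = s/397)
C = 7744 (C = 88² = 7744)
C/(-6964) + X(c)/(-257705) = 7744/(-6964) + ((20*I)/397)/(-257705) = 7744*(-1/6964) + (20*I/397)*(-1/257705) = -1936/1741 - 4*I/20461777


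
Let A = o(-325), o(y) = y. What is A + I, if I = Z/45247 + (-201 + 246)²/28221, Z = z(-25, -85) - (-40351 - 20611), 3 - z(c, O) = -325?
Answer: -137725425170/425638529 ≈ -323.57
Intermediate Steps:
z(c, O) = 328 (z(c, O) = 3 - 1*(-325) = 3 + 325 = 328)
A = -325
Z = 61290 (Z = 328 - (-40351 - 20611) = 328 - 1*(-60962) = 328 + 60962 = 61290)
I = 607096755/425638529 (I = 61290/45247 + (-201 + 246)²/28221 = 61290*(1/45247) + 45²*(1/28221) = 61290/45247 + 2025*(1/28221) = 61290/45247 + 675/9407 = 607096755/425638529 ≈ 1.4263)
A + I = -325 + 607096755/425638529 = -137725425170/425638529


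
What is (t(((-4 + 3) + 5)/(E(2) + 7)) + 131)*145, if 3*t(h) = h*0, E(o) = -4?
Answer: 18995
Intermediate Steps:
t(h) = 0 (t(h) = (h*0)/3 = (⅓)*0 = 0)
(t(((-4 + 3) + 5)/(E(2) + 7)) + 131)*145 = (0 + 131)*145 = 131*145 = 18995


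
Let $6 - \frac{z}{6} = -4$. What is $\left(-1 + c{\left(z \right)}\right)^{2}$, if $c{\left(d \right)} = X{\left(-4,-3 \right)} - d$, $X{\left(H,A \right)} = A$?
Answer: $4096$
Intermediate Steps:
$z = 60$ ($z = 36 - -24 = 36 + 24 = 60$)
$c{\left(d \right)} = -3 - d$
$\left(-1 + c{\left(z \right)}\right)^{2} = \left(-1 - 63\right)^{2} = \left(-64\right)^{2} = 4096$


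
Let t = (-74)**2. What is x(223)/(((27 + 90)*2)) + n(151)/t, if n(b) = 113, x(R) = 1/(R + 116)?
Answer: 4484657/217194588 ≈ 0.020648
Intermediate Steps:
x(R) = 1/(116 + R)
t = 5476
x(223)/(((27 + 90)*2)) + n(151)/t = 1/((116 + 223)*(((27 + 90)*2))) + 113/5476 = 1/(339*((117*2))) + 113*(1/5476) = (1/339)/234 + 113/5476 = (1/339)*(1/234) + 113/5476 = 1/79326 + 113/5476 = 4484657/217194588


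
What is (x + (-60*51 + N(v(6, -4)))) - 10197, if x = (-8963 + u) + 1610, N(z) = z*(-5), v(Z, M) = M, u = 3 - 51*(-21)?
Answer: -19516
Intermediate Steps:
u = 1074 (u = 3 + 1071 = 1074)
N(z) = -5*z
x = -6279 (x = (-8963 + 1074) + 1610 = -7889 + 1610 = -6279)
(x + (-60*51 + N(v(6, -4)))) - 10197 = (-6279 + (-60*51 - 5*(-4))) - 10197 = (-6279 + (-3060 + 20)) - 10197 = (-6279 - 3040) - 10197 = -9319 - 10197 = -19516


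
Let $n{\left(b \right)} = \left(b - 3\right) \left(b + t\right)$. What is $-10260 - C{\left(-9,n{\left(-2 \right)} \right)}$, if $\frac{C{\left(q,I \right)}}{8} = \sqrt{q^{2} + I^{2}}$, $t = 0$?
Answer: $-10260 - 8 \sqrt{181} \approx -10368.0$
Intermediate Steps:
$n{\left(b \right)} = b \left(-3 + b\right)$ ($n{\left(b \right)} = \left(b - 3\right) \left(b + 0\right) = \left(-3 + b\right) b = b \left(-3 + b\right)$)
$C{\left(q,I \right)} = 8 \sqrt{I^{2} + q^{2}}$ ($C{\left(q,I \right)} = 8 \sqrt{q^{2} + I^{2}} = 8 \sqrt{I^{2} + q^{2}}$)
$-10260 - C{\left(-9,n{\left(-2 \right)} \right)} = -10260 - 8 \sqrt{\left(- 2 \left(-3 - 2\right)\right)^{2} + \left(-9\right)^{2}} = -10260 - 8 \sqrt{\left(\left(-2\right) \left(-5\right)\right)^{2} + 81} = -10260 - 8 \sqrt{10^{2} + 81} = -10260 - 8 \sqrt{100 + 81} = -10260 - 8 \sqrt{181}$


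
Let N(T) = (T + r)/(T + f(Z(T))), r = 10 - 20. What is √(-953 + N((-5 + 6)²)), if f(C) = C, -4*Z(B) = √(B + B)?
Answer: √(-3848 + 953*√2)/√(4 - √2) ≈ 31.095*I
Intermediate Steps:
Z(B) = -√2*√B/4 (Z(B) = -√(B + B)/4 = -√2*√B/4)
r = -10
N(T) = (-10 + T)/(T - √2*√T/4) (N(T) = (T - 10)/(T - √2*√T/4) = (-10 + T)/(T - √2*√T/4))
√(-953 + N((-5 + 6)²)) = √(-953 + 4*(10 - (-5 + 6)²)/(-4*(-5 + 6)² + √2*√((-5 + 6)²))) = √(-953 + 4*(10 - 1*1²)/(-4*1² + √2*√(1²))) = √(-953 + 4*(10 - 1*1)/(-4*1 + √2*√1)) = √(-953 + 4*(10 - 1)/(-4 + √2*1)) = √(-953 + 4*9/(-4 + √2)) = √(-953 + 36/(-4 + √2))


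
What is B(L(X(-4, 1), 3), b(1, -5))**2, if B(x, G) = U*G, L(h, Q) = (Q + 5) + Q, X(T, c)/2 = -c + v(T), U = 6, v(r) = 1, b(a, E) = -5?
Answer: 900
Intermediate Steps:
X(T, c) = 2 - 2*c (X(T, c) = 2*(-c + 1) = 2*(1 - c) = 2 - 2*c)
L(h, Q) = 5 + 2*Q (L(h, Q) = (5 + Q) + Q = 5 + 2*Q)
B(x, G) = 6*G
B(L(X(-4, 1), 3), b(1, -5))**2 = (6*(-5))**2 = (-30)**2 = 900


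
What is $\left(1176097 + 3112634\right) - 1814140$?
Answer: $2474591$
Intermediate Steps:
$\left(1176097 + 3112634\right) - 1814140 = 4288731 - 1814140 = 2474591$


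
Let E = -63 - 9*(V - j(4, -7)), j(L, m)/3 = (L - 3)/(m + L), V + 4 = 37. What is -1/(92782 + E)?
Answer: -1/92413 ≈ -1.0821e-5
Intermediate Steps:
V = 33 (V = -4 + 37 = 33)
j(L, m) = 3*(-3 + L)/(L + m) (j(L, m) = 3*((L - 3)/(m + L)) = 3*((-3 + L)/(L + m)) = 3*(-3 + L)/(L + m))
E = -369 (E = -63 - 9*(33 - 3*(-3 + 4)/(4 - 7)) = -63 - 9*(33 - 3/(-3)) = -63 - 9*(33 - 3*(-1)/3) = -63 - 9*(33 - 1*(-1)) = -63 - 9*(33 + 1) = -63 - 9*34 = -63 - 306 = -369)
-1/(92782 + E) = -1/(92782 - 369) = -1/92413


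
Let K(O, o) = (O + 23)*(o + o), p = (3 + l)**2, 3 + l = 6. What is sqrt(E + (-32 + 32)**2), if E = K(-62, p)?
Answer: 6*I*sqrt(78) ≈ 52.991*I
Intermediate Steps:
l = 3 (l = -3 + 6 = 3)
p = 36 (p = (3 + 3)**2 = 6**2 = 36)
K(O, o) = 2*o*(23 + O) (K(O, o) = (23 + O)*(2*o) = 2*o*(23 + O))
E = -2808 (E = 2*36*(23 - 62) = 2*36*(-39) = -2808)
sqrt(E + (-32 + 32)**2) = sqrt(-2808 + (-32 + 32)**2) = sqrt(-2808 + 0**2) = sqrt(-2808 + 0) = sqrt(-2808) = 6*I*sqrt(78)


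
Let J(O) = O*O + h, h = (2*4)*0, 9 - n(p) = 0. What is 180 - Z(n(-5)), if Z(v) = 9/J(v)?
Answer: 1619/9 ≈ 179.89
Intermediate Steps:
n(p) = 9 (n(p) = 9 - 1*0 = 9 + 0 = 9)
h = 0 (h = 8*0 = 0)
J(O) = O² (J(O) = O*O + 0 = O² + 0 = O²)
Z(v) = 9/v² (Z(v) = 9/(v²) = 9/v²)
180 - Z(n(-5)) = 180 - 9/9² = 180 - 9/81 = 180 - 1*⅑ = 180 - ⅑ = 1619/9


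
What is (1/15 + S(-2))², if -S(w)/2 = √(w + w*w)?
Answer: 1801/225 - 4*√2/15 ≈ 7.6273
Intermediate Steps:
S(w) = -2*√(w + w²) (S(w) = -2*√(w + w*w) = -2*√(w + w²))
(1/15 + S(-2))² = (1/15 - 2*√2)²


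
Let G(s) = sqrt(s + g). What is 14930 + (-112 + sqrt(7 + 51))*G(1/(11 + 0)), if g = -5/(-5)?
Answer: 14930 + 2*sqrt(33)*(-112 + sqrt(58))/11 ≈ 14821.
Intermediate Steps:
g = 1 (g = -5*(-1/5) = 1)
G(s) = sqrt(1 + s) (G(s) = sqrt(s + 1) = sqrt(1 + s))
14930 + (-112 + sqrt(7 + 51))*G(1/(11 + 0)) = 14930 + (-112 + sqrt(7 + 51))*sqrt(1 + 1/(11 + 0)) = 14930 + (-112 + sqrt(58))*sqrt(1 + 1/11) = 14930 + (-112 + sqrt(58))*sqrt(12/11) = 14930 + (-112 + sqrt(58))*(2*sqrt(33)/11) = 14930 + 2*sqrt(33)*(-112 + sqrt(58))/11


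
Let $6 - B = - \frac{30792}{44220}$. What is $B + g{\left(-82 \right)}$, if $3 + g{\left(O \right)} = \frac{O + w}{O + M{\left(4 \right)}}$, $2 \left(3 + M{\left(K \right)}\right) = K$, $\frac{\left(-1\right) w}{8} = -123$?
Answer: $- \frac{2193327}{305855} \approx -7.1711$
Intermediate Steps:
$w = 984$ ($w = \left(-8\right) \left(-123\right) = 984$)
$B = \frac{24676}{3685}$ ($B = 6 - - \frac{30792}{44220} = 6 - \left(-30792\right) \frac{1}{44220} = 6 - - \frac{2566}{3685} = 6 + \frac{2566}{3685} = \frac{24676}{3685} \approx 6.6963$)
$M{\left(K \right)} = -3 + \frac{K}{2}$
$g{\left(O \right)} = -3 + \frac{984 + O}{-1 + O}$ ($g{\left(O \right)} = -3 + \frac{O + 984}{O + \left(-3 + \frac{1}{2} \cdot 4\right)} = -3 + \frac{984 + O}{O + \left(-3 + 2\right)} = -3 + \frac{984 + O}{O - 1} = -3 + \frac{984 + O}{-1 + O}$)
$B + g{\left(-82 \right)} = \frac{24676}{3685} + \frac{987 - -164}{-1 - 82} = \frac{24676}{3685} + \frac{987 + 164}{-83} = \frac{24676}{3685} - \frac{1151}{83} = - \frac{2193327}{305855}$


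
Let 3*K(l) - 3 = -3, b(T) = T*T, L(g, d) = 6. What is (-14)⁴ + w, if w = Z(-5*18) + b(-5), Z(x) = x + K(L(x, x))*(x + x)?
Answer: 38351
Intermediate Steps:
b(T) = T²
K(l) = 0 (K(l) = 1 + (⅓)*(-3) = 1 - 1 = 0)
Z(x) = x (Z(x) = x + 0*(x + x) = x + 0*(2*x) = x + 0 = x)
w = -65 (w = -5*18 + (-5)² = -90 + 25 = -65)
(-14)⁴ + w = (-14)⁴ - 65 = 38416 - 65 = 38351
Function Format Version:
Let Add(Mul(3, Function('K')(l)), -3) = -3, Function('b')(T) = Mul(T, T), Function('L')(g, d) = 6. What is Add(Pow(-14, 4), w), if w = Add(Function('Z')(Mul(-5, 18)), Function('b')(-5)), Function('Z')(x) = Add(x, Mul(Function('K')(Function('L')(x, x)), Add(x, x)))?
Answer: 38351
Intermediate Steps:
Function('b')(T) = Pow(T, 2)
Function('K')(l) = 0 (Function('K')(l) = Add(1, Mul(Rational(1, 3), -3)) = Add(1, -1) = 0)
Function('Z')(x) = x (Function('Z')(x) = Add(x, Mul(0, Add(x, x))) = Add(x, Mul(0, Mul(2, x))) = Add(x, 0) = x)
w = -65 (w = Add(Mul(-5, 18), Pow(-5, 2)) = Add(-90, 25) = -65)
Add(Pow(-14, 4), w) = Add(Pow(-14, 4), -65) = Add(38416, -65) = 38351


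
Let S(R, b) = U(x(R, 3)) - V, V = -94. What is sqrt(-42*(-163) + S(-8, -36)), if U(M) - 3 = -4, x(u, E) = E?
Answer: 3*sqrt(771) ≈ 83.301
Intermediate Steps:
U(M) = -1 (U(M) = 3 - 4 = -1)
S(R, b) = 93 (S(R, b) = -1 - 1*(-94) = -1 + 94 = 93)
sqrt(-42*(-163) + S(-8, -36)) = sqrt(-42*(-163) + 93) = sqrt(6846 + 93) = sqrt(6939) = 3*sqrt(771)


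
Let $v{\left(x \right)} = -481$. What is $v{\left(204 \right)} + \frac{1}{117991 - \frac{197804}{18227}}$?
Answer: $- \frac{1034353999366}{2150424153} \approx -481.0$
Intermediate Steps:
$v{\left(204 \right)} + \frac{1}{117991 - \frac{197804}{18227}} = -481 + \frac{1}{117991 - \frac{197804}{18227}} = -481 + \frac{1}{\frac{2150424153}{18227}} = -481 + \frac{18227}{2150424153} = - \frac{1034353999366}{2150424153}$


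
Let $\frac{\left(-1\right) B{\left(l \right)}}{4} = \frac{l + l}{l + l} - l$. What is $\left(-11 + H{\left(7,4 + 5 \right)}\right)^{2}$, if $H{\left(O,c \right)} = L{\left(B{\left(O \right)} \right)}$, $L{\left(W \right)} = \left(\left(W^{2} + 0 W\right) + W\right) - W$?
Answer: $319225$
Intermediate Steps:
$B{\left(l \right)} = -4 + 4 l$ ($B{\left(l \right)} = - 4 \left(\frac{l + l}{l + l} - l\right) = - 4 \left(\frac{2 l}{2 l} - l\right) = - 4 \left(2 l \frac{1}{2 l} - l\right) = - 4 \left(1 - l\right) = -4 + 4 l$)
$L{\left(W \right)} = W^{2}$ ($L{\left(W \right)} = \left(\left(W^{2} + 0\right) + W\right) - W = \left(W^{2} + W\right) - W = \left(W + W^{2}\right) - W = W^{2}$)
$H{\left(O,c \right)} = \left(-4 + 4 O\right)^{2}$
$\left(-11 + H{\left(7,4 + 5 \right)}\right)^{2} = \left(-11 + 16 \left(-1 + 7\right)^{2}\right)^{2} = \left(-11 + 16 \cdot 6^{2}\right)^{2} = \left(-11 + 16 \cdot 36\right)^{2} = \left(-11 + 576\right)^{2} = 565^{2} = 319225$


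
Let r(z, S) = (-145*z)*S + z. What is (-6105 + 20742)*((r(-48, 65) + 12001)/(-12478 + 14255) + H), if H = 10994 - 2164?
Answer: 236464584531/1777 ≈ 1.3307e+8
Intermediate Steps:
r(z, S) = z - 145*S*z (r(z, S) = -145*S*z + z = z - 145*S*z)
H = 8830
(-6105 + 20742)*((r(-48, 65) + 12001)/(-12478 + 14255) + H) = (-6105 + 20742)*((-48*(1 - 145*65) + 12001)/(-12478 + 14255) + 8830) = 14637*((-48*(1 - 9425) + 12001)/1777 + 8830) = 14637*((-48*(-9424) + 12001)*(1/1777) + 8830) = 14637*((452352 + 12001)*(1/1777) + 8830) = 14637*(464353*(1/1777) + 8830) = 14637*(464353/1777 + 8830) = 14637*(16155263/1777) = 236464584531/1777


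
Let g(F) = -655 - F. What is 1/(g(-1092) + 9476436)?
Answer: 1/9476873 ≈ 1.0552e-7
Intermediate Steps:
1/(g(-1092) + 9476436) = 1/((-655 - 1*(-1092)) + 9476436) = 1/((-655 + 1092) + 9476436) = 1/(437 + 9476436) = 1/9476873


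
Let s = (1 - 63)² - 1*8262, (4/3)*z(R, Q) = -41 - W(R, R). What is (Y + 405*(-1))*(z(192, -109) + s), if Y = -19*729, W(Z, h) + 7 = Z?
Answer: 65399400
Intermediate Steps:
W(Z, h) = -7 + Z
z(R, Q) = -51/2 - 3*R/4 (z(R, Q) = 3*(-41 - (-7 + R))/4 = 3*(-41 + (7 - R))/4 = 3*(-34 - R)/4 = -51/2 - 3*R/4)
Y = -13851
s = -4418 (s = (-62)² - 8262 = 3844 - 8262 = -4418)
(Y + 405*(-1))*(z(192, -109) + s) = (-13851 + 405*(-1))*((-51/2 - ¾*192) - 4418) = (-13851 - 405)*((-51/2 - 144) - 4418) = -14256*(-339/2 - 4418) = -14256*(-9175/2) = 65399400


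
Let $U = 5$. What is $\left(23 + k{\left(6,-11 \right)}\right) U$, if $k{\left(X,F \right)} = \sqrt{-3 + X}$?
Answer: $115 + 5 \sqrt{3} \approx 123.66$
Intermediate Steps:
$\left(23 + k{\left(6,-11 \right)}\right) U = \left(23 + \sqrt{-3 + 6}\right) 5 = \left(23 + \sqrt{3}\right) 5 = 115 + 5 \sqrt{3}$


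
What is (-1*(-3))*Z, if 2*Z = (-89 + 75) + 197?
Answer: 549/2 ≈ 274.50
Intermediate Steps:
Z = 183/2 (Z = ((-89 + 75) + 197)/2 = (-14 + 197)/2 = (½)*183 = 183/2 ≈ 91.500)
(-1*(-3))*Z = -1*(-3)*(183/2) = 3*(183/2) = 549/2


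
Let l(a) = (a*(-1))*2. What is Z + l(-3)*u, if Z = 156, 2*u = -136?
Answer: -252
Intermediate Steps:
u = -68 (u = (½)*(-136) = -68)
l(a) = -2*a (l(a) = -a*2 = -2*a)
Z + l(-3)*u = 156 - 2*(-3)*(-68) = 156 + 6*(-68) = 156 - 408 = -252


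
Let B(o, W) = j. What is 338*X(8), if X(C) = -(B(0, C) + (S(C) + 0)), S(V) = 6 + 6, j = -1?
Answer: -3718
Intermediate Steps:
B(o, W) = -1
S(V) = 12
X(C) = -11 (X(C) = -(-1 + (12 + 0)) = -(-1 + 12) = -1*11 = -11)
338*X(8) = 338*(-11) = -3718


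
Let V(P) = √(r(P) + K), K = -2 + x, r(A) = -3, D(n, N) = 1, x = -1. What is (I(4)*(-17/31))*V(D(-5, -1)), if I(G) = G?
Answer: -68*I*√6/31 ≈ -5.3731*I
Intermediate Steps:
K = -3 (K = -2 - 1 = -3)
V(P) = I*√6 (V(P) = √(-3 - 3) = √(-6) = I*√6)
(I(4)*(-17/31))*V(D(-5, -1)) = (4*(-17/31))*(I*√6) = -68*I*√6/31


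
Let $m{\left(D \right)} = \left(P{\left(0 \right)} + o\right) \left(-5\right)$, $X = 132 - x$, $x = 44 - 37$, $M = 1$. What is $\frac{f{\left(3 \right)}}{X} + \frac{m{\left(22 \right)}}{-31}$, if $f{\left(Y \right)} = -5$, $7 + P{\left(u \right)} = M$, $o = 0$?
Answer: $- \frac{781}{775} \approx -1.0077$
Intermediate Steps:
$P{\left(u \right)} = -6$ ($P{\left(u \right)} = -7 + 1 = -6$)
$x = 7$ ($x = 44 - 37 = 7$)
$X = 125$ ($X = 132 - 7 = 125$)
$m{\left(D \right)} = 30$ ($m{\left(D \right)} = \left(-6 + 0\right) \left(-5\right) = \left(-6\right) \left(-5\right) = 30$)
$\frac{f{\left(3 \right)}}{X} + \frac{m{\left(22 \right)}}{-31} = - \frac{5}{125} + \frac{30}{-31} = \left(-5\right) \frac{1}{125} + 30 \left(- \frac{1}{31}\right) = - \frac{1}{25} - \frac{30}{31} = - \frac{781}{775}$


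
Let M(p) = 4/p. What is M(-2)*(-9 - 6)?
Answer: 30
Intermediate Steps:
M(-2)*(-9 - 6) = (4/(-2))*(-9 - 6) = (4*(-1/2))*(-15) = -2*(-15) = 30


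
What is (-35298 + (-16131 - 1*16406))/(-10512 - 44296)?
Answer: 67835/54808 ≈ 1.2377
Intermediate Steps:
(-35298 + (-16131 - 1*16406))/(-10512 - 44296) = (-35298 + (-16131 - 16406))/(-54808) = (-35298 - 32537)*(-1/54808) = -67835*(-1/54808) = 67835/54808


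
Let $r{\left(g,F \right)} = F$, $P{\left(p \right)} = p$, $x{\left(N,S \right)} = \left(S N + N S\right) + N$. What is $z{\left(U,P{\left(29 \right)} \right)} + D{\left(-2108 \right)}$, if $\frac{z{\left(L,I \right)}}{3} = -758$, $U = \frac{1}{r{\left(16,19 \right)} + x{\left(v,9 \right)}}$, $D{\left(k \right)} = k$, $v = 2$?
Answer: $-4382$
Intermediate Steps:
$x{\left(N,S \right)} = N + 2 N S$ ($x{\left(N,S \right)} = \left(N S + N S\right) + N = 2 N S + N = N + 2 N S$)
$U = \frac{1}{57}$ ($U = \frac{1}{19 + 2 \left(1 + 2 \cdot 9\right)} = \frac{1}{19 + 2 \left(1 + 18\right)} = \frac{1}{19 + 2 \cdot 19} = \frac{1}{19 + 38} = \frac{1}{57} \approx 0.017544$)
$z{\left(L,I \right)} = -2274$ ($z{\left(L,I \right)} = 3 \left(-758\right) = -2274$)
$z{\left(U,P{\left(29 \right)} \right)} + D{\left(-2108 \right)} = -2274 - 2108 = -4382$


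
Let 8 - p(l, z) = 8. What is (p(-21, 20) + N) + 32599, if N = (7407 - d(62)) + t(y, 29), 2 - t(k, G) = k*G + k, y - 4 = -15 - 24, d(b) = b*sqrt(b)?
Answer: 41058 - 62*sqrt(62) ≈ 40570.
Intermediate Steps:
d(b) = b**(3/2)
p(l, z) = 0 (p(l, z) = 8 - 1*8 = 8 - 8 = 0)
y = -35 (y = 4 + (-15 - 24) = 4 - 39 = -35)
t(k, G) = 2 - k - G*k (t(k, G) = 2 - (k*G + k) = 2 - (G*k + k) = 2 - (k + G*k) = 2 + (-k - G*k) = 2 - k - G*k)
N = 8459 - 62*sqrt(62) (N = (7407 - 62**(3/2)) + (2 - 1*(-35) - 1*29*(-35)) = (7407 - 62*sqrt(62)) + (2 + 35 + 1015) = (7407 - 62*sqrt(62)) + 1052 = 8459 - 62*sqrt(62) ≈ 7970.8)
(p(-21, 20) + N) + 32599 = (0 + (8459 - 62*sqrt(62))) + 32599 = (8459 - 62*sqrt(62)) + 32599 = 41058 - 62*sqrt(62)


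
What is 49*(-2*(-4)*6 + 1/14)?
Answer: 4711/2 ≈ 2355.5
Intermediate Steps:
49*(-2*(-4)*6 + 1/14) = 49*(8*6 + 1/14) = 49*(48 + 1/14) = 49*(673/14) = 4711/2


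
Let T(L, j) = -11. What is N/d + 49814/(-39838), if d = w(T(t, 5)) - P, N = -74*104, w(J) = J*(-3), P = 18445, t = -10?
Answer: -76322765/91687157 ≈ -0.83243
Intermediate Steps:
w(J) = -3*J
N = -7696
d = -18412 (d = -3*(-11) - 1*18445 = 33 - 18445 = -18412)
N/d + 49814/(-39838) = -7696/(-18412) + 49814/(-39838) = -7696*(-1/18412) + 49814*(-1/39838) = 1924/4603 - 24907/19919 = -76322765/91687157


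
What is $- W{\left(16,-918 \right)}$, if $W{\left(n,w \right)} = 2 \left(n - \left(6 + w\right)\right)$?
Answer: $-1856$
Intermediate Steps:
$W{\left(n,w \right)} = -12 - 2 w + 2 n$ ($W{\left(n,w \right)} = 2 \left(-6 + n - w\right) = -12 - 2 w + 2 n$)
$- W{\left(16,-918 \right)} = - (-12 - -1836 + 2 \cdot 16) = - (-12 + 1836 + 32) = \left(-1\right) 1856 = -1856$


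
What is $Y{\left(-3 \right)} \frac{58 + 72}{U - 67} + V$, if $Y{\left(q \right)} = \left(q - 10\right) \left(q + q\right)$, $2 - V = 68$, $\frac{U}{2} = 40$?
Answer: $714$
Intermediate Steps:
$U = 80$ ($U = 2 \cdot 40 = 80$)
$V = -66$ ($V = 2 - 68 = -66$)
$Y{\left(q \right)} = 2 q \left(-10 + q\right)$ ($Y{\left(q \right)} = \left(-10 + q\right) 2 q = 2 q \left(-10 + q\right)$)
$Y{\left(-3 \right)} \frac{58 + 72}{U - 67} + V = 2 \left(-3\right) \left(-10 - 3\right) \frac{58 + 72}{80 - 67} - 66 = 2 \left(-3\right) \left(-13\right) \frac{130}{13} - 66 = 78 \cdot 130 \cdot \frac{1}{13} - 66 = 78 \cdot 10 - 66 = 780 - 66 = 714$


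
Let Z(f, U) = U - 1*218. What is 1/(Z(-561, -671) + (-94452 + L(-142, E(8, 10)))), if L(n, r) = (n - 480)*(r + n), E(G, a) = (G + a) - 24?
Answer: -1/3285 ≈ -0.00030441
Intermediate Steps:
E(G, a) = -24 + G + a
L(n, r) = (-480 + n)*(n + r)
Z(f, U) = -218 + U (Z(f, U) = U - 218 = -218 + U)
1/(Z(-561, -671) + (-94452 + L(-142, E(8, 10)))) = 1/((-218 - 671) + (-94452 + ((-142)² - 480*(-142) - 480*(-24 + 8 + 10) - 142*(-24 + 8 + 10)))) = 1/(-889 + (-94452 + (20164 + 68160 - 480*(-6) - 142*(-6)))) = 1/(-889 + (-94452 + (20164 + 68160 + 2880 + 852))) = 1/(-889 + (-94452 + 92056)) = 1/(-889 - 2396) = 1/(-3285) = -1/3285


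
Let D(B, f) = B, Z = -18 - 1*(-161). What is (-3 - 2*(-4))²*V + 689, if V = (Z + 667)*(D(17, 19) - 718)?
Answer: -14194561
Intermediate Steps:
Z = 143 (Z = -18 + 161 = 143)
V = -567810 (V = (143 + 667)*(17 - 718) = 810*(-701) = -567810)
(-3 - 2*(-4))²*V + 689 = (-3 - 2*(-4))²*(-567810) + 689 = (-3 + 8)²*(-567810) + 689 = 5²*(-567810) + 689 = 25*(-567810) + 689 = -14195250 + 689 = -14194561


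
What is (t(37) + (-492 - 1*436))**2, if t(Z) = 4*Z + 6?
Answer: 599076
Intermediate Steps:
t(Z) = 6 + 4*Z
(t(37) + (-492 - 1*436))**2 = ((6 + 4*37) + (-492 - 1*436))**2 = ((6 + 148) + (-492 - 436))**2 = (154 - 928)**2 = (-774)**2 = 599076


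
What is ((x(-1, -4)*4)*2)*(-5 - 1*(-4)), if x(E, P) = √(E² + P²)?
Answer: -8*√17 ≈ -32.985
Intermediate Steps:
((x(-1, -4)*4)*2)*(-5 - 1*(-4)) = ((√((-1)² + (-4)²)*4)*2)*(-5 - 1*(-4)) = ((√(1 + 16)*4)*2)*(-5 + 4) = ((√17*4)*2)*(-1) = ((4*√17)*2)*(-1) = (8*√17)*(-1) = -8*√17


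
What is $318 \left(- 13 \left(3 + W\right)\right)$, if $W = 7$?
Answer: $-41340$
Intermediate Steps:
$318 \left(- 13 \left(3 + W\right)\right) = 318 \left(- 13 \left(3 + 7\right)\right) = 318 \left(\left(-13\right) 10\right) = 318 \left(-130\right) = -41340$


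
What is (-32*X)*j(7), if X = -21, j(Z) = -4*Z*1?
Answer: -18816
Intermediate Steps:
j(Z) = -4*Z
(-32*X)*j(7) = (-32*(-21))*(-4*7) = 672*(-28) = -18816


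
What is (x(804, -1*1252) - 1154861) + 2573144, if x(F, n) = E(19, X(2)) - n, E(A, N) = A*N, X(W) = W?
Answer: 1419573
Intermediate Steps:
x(F, n) = 38 - n (x(F, n) = 19*2 - n = 38 - n)
(x(804, -1*1252) - 1154861) + 2573144 = ((38 - (-1)*1252) - 1154861) + 2573144 = ((38 - 1*(-1252)) - 1154861) + 2573144 = ((38 + 1252) - 1154861) + 2573144 = (1290 - 1154861) + 2573144 = -1153571 + 2573144 = 1419573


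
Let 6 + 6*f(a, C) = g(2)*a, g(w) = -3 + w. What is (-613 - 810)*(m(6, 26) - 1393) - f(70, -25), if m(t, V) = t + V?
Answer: 5810147/3 ≈ 1.9367e+6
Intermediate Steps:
m(t, V) = V + t
f(a, C) = -1 - a/6 (f(a, C) = -1 + ((-3 + 2)*a)/6 = -1 + (-a)/6 = -1 - a/6)
(-613 - 810)*(m(6, 26) - 1393) - f(70, -25) = (-613 - 810)*((26 + 6) - 1393) - (-1 - 1/6*70) = -1423*(32 - 1393) - (-1 - 35/3) = -1423*(-1361) - 1*(-38/3) = 1936703 + 38/3 = 5810147/3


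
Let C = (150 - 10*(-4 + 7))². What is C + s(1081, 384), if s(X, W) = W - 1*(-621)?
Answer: 15405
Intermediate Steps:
s(X, W) = 621 + W (s(X, W) = W + 621 = 621 + W)
C = 14400 (C = (150 - 10*3)² = (150 - 30)² = 120² = 14400)
C + s(1081, 384) = 14400 + (621 + 384) = 14400 + 1005 = 15405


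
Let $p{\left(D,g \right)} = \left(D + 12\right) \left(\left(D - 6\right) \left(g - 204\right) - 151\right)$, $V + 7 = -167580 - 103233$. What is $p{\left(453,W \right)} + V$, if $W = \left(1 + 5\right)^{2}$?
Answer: $-35260675$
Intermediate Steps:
$W = 36$ ($W = 6^{2} = 36$)
$V = -270820$ ($V = -7 - 270813 = -270820$)
$p{\left(D,g \right)} = \left(-151 + \left(-204 + g\right) \left(-6 + D\right)\right) \left(12 + D\right)$ ($p{\left(D,g \right)} = \left(12 + D\right) \left(\left(-6 + D\right) \left(-204 + g\right) - 151\right) = \left(12 + D\right) \left(\left(-204 + g\right) \left(-6 + D\right) - 151\right) = \left(12 + D\right) \left(-151 + \left(-204 + g\right) \left(-6 + D\right)\right) = \left(-151 + \left(-204 + g\right) \left(-6 + D\right)\right) \left(12 + D\right)$)
$p{\left(453,W \right)} + V = \left(12876 - 622875 - 204 \cdot 453^{2} - 2592 + 36 \cdot 453^{2} + 6 \cdot 453 \cdot 36\right) - 270820 = \left(12876 - 622875 - 41862636 - 2592 + 36 \cdot 205209 + 97848\right) - 270820 = \left(12876 - 622875 - 41862636 - 2592 + 7387524 + 97848\right) - 270820 = -34989855 - 270820 = -35260675$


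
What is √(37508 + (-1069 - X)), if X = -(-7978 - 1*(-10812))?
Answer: √39273 ≈ 198.17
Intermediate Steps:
X = -2834 (X = -(-7978 + 10812) = -1*2834 = -2834)
√(37508 + (-1069 - X)) = √(37508 + (-1069 - 1*(-2834))) = √(37508 + (-1069 + 2834)) = √(37508 + 1765) = √39273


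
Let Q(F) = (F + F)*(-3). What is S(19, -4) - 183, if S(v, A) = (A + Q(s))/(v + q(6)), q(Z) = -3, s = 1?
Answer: -1469/8 ≈ -183.63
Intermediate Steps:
Q(F) = -6*F (Q(F) = (2*F)*(-3) = -6*F)
S(v, A) = (-6 + A)/(-3 + v) (S(v, A) = (A - 6*1)/(v - 3) = (A - 6)/(-3 + v) = (-6 + A)/(-3 + v))
S(19, -4) - 183 = (-6 - 4)/(-3 + 19) - 183 = -10/16 - 183 = (1/16)*(-10) - 183 = -5/8 - 183 = -1469/8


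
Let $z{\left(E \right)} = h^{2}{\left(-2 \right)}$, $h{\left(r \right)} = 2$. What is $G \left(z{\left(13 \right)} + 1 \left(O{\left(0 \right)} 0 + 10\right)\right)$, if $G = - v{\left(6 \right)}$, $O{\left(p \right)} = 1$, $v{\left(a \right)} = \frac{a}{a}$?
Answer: $-14$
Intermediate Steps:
$v{\left(a \right)} = 1$
$z{\left(E \right)} = 4$ ($z{\left(E \right)} = 2^{2} = 4$)
$G = -1$ ($G = \left(-1\right) 1 = -1$)
$G \left(z{\left(13 \right)} + 1 \left(O{\left(0 \right)} 0 + 10\right)\right) = - (4 + 1 \left(1 \cdot 0 + 10\right)) = - (4 + 1 \left(0 + 10\right)) = - (4 + 1 \cdot 10) = - (4 + 10) = \left(-1\right) 14 = -14$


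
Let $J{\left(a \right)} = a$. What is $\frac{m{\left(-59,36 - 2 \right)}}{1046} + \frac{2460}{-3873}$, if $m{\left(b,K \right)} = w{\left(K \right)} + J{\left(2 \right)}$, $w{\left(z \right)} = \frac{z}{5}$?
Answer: $- \frac{2115898}{3375965} \approx -0.62675$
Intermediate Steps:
$w{\left(z \right)} = \frac{z}{5}$ ($w{\left(z \right)} = z \frac{1}{5} = \frac{z}{5}$)
$m{\left(b,K \right)} = 2 + \frac{K}{5}$ ($m{\left(b,K \right)} = \frac{K}{5} + 2 = 2 + \frac{K}{5}$)
$\frac{m{\left(-59,36 - 2 \right)}}{1046} + \frac{2460}{-3873} = \frac{2 + \frac{36 - 2}{5}}{1046} + \frac{2460}{-3873} = \left(2 + \frac{36 - 2}{5}\right) \frac{1}{1046} + 2460 \left(- \frac{1}{3873}\right) = \left(2 + \frac{1}{5} \cdot 34\right) \frac{1}{1046} - \frac{820}{1291} = \left(2 + \frac{34}{5}\right) \frac{1}{1046} - \frac{820}{1291} = \frac{44}{5} \cdot \frac{1}{1046} - \frac{820}{1291} = \frac{22}{2615} - \frac{820}{1291} = - \frac{2115898}{3375965}$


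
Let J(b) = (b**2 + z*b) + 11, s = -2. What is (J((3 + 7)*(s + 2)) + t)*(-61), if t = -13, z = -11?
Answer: 122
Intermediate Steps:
J(b) = 11 + b**2 - 11*b (J(b) = (b**2 - 11*b) + 11 = 11 + b**2 - 11*b)
(J((3 + 7)*(s + 2)) + t)*(-61) = ((11 + ((3 + 7)*(-2 + 2))**2 - 11*(3 + 7)*(-2 + 2)) - 13)*(-61) = ((11 + (10*0)**2 - 110*0) - 13)*(-61) = ((11 + 0**2 - 11*0) - 13)*(-61) = ((11 + 0 + 0) - 13)*(-61) = (11 - 13)*(-61) = -2*(-61) = 122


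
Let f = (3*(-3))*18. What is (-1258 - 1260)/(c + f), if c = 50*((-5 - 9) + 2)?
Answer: 1259/381 ≈ 3.3045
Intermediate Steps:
f = -162 (f = -9*18 = -162)
c = -600 (c = 50*(-14 + 2) = 50*(-12) = -600)
(-1258 - 1260)/(c + f) = (-1258 - 1260)/(-600 - 162) = -2518/(-762) = -2518*(-1/762) = 1259/381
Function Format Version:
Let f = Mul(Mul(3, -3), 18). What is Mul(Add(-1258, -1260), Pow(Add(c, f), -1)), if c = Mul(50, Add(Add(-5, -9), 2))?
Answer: Rational(1259, 381) ≈ 3.3045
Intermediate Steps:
f = -162 (f = Mul(-9, 18) = -162)
c = -600 (c = Mul(50, Add(-14, 2)) = Mul(50, -12) = -600)
Mul(Add(-1258, -1260), Pow(Add(c, f), -1)) = Mul(Add(-1258, -1260), Pow(Add(-600, -162), -1)) = Mul(-2518, Pow(-762, -1)) = Mul(-2518, Rational(-1, 762)) = Rational(1259, 381)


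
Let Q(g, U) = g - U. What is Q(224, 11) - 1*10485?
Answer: -10272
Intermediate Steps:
Q(224, 11) - 1*10485 = (224 - 1*11) - 1*10485 = (224 - 11) - 10485 = 213 - 10485 = -10272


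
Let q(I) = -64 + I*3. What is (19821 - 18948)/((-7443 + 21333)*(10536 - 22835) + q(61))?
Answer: -873/170832991 ≈ -5.1103e-6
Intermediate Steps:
q(I) = -64 + 3*I
(19821 - 18948)/((-7443 + 21333)*(10536 - 22835) + q(61)) = (19821 - 18948)/((-7443 + 21333)*(10536 - 22835) + (-64 + 3*61)) = 873/(13890*(-12299) + (-64 + 183)) = 873/(-170833110 + 119) = 873/(-170832991) = 873*(-1/170832991) = -873/170832991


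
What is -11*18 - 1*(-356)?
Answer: 158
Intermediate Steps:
-11*18 - 1*(-356) = -198 + 356 = 158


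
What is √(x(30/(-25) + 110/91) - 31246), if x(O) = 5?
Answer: I*√31241 ≈ 176.75*I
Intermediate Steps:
√(x(30/(-25) + 110/91) - 31246) = √(5 - 31246) = √(-31241) = I*√31241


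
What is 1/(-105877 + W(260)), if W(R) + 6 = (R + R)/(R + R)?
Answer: -1/105882 ≈ -9.4445e-6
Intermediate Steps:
W(R) = -5 (W(R) = -6 + (R + R)/(R + R) = -6 + (2*R)/((2*R)) = -6 + (2*R)*(1/(2*R)) = -6 + 1 = -5)
1/(-105877 + W(260)) = 1/(-105877 - 5) = 1/(-105882) = -1/105882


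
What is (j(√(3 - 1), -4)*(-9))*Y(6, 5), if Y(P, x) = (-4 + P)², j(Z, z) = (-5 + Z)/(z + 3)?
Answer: -180 + 36*√2 ≈ -129.09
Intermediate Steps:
j(Z, z) = (-5 + Z)/(3 + z)
(j(√(3 - 1), -4)*(-9))*Y(6, 5) = (((-5 + √(3 - 1))/(3 - 4))*(-9))*(-4 + 6)² = (((-5 + √2)/(-1))*(-9))*2² = (-(-5 + √2)*(-9))*4 = ((5 - √2)*(-9))*4 = (-45 + 9*√2)*4 = -180 + 36*√2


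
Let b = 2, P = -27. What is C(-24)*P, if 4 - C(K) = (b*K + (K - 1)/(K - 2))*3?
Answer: -101871/26 ≈ -3918.1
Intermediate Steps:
C(K) = 4 - 6*K - 3*(-1 + K)/(-2 + K) (C(K) = 4 - (2*K + (K - 1)/(K - 2))*3 = 4 - (2*K + (-1 + K)/(-2 + K))*3 = 4 - (6*K + 3*(-1 + K)/(-2 + K)) = 4 + (-6*K - 3*(-1 + K)/(-2 + K)) = 4 - 6*K - 3*(-1 + K)/(-2 + K))
C(-24)*P = ((-5 - 6*(-24)² + 13*(-24))/(-2 - 24))*(-27) = ((-5 - 6*576 - 312)/(-26))*(-27) = -(-5 - 3456 - 312)/26*(-27) = -1/26*(-3773)*(-27) = (3773/26)*(-27) = -101871/26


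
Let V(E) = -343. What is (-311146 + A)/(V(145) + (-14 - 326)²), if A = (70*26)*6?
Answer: -300226/115257 ≈ -2.6048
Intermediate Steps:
A = 10920 (A = 1820*6 = 10920)
(-311146 + A)/(V(145) + (-14 - 326)²) = (-311146 + 10920)/(-343 + (-14 - 326)²) = -300226/(-343 + (-340)²) = -300226/(-343 + 115600) = -300226/115257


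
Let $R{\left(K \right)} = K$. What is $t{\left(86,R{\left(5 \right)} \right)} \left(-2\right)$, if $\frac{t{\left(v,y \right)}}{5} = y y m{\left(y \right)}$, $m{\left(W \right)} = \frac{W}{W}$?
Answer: $-250$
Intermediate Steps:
$m{\left(W \right)} = 1$
$t{\left(v,y \right)} = 5 y^{2}$ ($t{\left(v,y \right)} = 5 y y 1 = 5 y^{2} \cdot 1 = 5 y^{2}$)
$t{\left(86,R{\left(5 \right)} \right)} \left(-2\right) = 5 \cdot 5^{2} \left(-2\right) = 5 \cdot 25 \left(-2\right) = 125 \left(-2\right) = -250$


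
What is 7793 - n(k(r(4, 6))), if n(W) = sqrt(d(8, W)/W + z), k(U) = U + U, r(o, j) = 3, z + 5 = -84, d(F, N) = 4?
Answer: 7793 - I*sqrt(795)/3 ≈ 7793.0 - 9.3986*I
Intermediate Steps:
z = -89 (z = -5 - 84 = -89)
k(U) = 2*U
n(W) = sqrt(-89 + 4/W) (n(W) = sqrt(4/W - 89) = sqrt(-89 + 4/W))
7793 - n(k(r(4, 6))) = 7793 - sqrt(-89 + 4/((2*3))) = 7793 - sqrt(-89 + 4/6) = 7793 - sqrt(-89 + 4*(1/6)) = 7793 - sqrt(-89 + 2/3) = 7793 - sqrt(-265/3) = 7793 - I*sqrt(795)/3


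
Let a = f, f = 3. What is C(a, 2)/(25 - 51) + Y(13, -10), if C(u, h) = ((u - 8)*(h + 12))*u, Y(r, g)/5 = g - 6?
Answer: -935/13 ≈ -71.923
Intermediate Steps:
Y(r, g) = -30 + 5*g (Y(r, g) = 5*(g - 6) = 5*(-6 + g) = -30 + 5*g)
a = 3
C(u, h) = u*(-8 + u)*(12 + h) (C(u, h) = ((-8 + u)*(12 + h))*u = u*(-8 + u)*(12 + h))
C(a, 2)/(25 - 51) + Y(13, -10) = (3*(-96 - 8*2 + 12*3 + 2*3))/(25 - 51) + (-30 + 5*(-10)) = (3*(-96 - 16 + 36 + 6))/(-26) + (-30 - 50) = -3*(-70)/26 - 80 = -1/26*(-210) - 80 = 105/13 - 80 = -935/13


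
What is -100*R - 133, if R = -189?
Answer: 18767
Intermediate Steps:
-100*R - 133 = -100*(-189) - 133 = 18900 - 133 = 18767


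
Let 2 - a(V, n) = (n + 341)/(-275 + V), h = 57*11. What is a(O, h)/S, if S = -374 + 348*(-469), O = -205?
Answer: -241/9815160 ≈ -2.4554e-5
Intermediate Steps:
h = 627
a(V, n) = 2 - (341 + n)/(-275 + V) (a(V, n) = 2 - (n + 341)/(-275 + V) = 2 - (341 + n)/(-275 + V))
S = -163586 (S = -374 - 163212 = -163586)
a(O, h)/S = ((-891 - 1*627 + 2*(-205))/(-275 - 205))/(-163586) = ((-891 - 627 - 410)/(-480))*(-1/163586) = -1/480*(-1928)*(-1/163586) = (241/60)*(-1/163586) = -241/9815160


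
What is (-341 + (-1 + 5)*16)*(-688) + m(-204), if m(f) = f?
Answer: 190372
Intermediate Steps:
(-341 + (-1 + 5)*16)*(-688) + m(-204) = (-341 + (-1 + 5)*16)*(-688) - 204 = (-341 + 4*16)*(-688) - 204 = (-341 + 64)*(-688) - 204 = -277*(-688) - 204 = 190576 - 204 = 190372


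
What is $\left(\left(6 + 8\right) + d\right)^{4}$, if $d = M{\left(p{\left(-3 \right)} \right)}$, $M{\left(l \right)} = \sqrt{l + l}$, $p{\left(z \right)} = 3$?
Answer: $\left(14 + \sqrt{6}\right)^{4} \approx 73217.0$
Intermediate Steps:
$M{\left(l \right)} = \sqrt{2} \sqrt{l}$ ($M{\left(l \right)} = \sqrt{2 l} = \sqrt{2} \sqrt{l}$)
$d = \sqrt{6}$ ($d = \sqrt{2} \sqrt{3} = \sqrt{6} \approx 2.4495$)
$\left(\left(6 + 8\right) + d\right)^{4} = \left(\left(6 + 8\right) + \sqrt{6}\right)^{4} = \left(14 + \sqrt{6}\right)^{4}$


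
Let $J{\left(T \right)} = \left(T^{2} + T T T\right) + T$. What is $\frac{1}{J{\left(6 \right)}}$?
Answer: $\frac{1}{258} \approx 0.003876$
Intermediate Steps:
$J{\left(T \right)} = T + T^{2} + T^{3}$ ($J{\left(T \right)} = \left(T^{2} + T^{2} T\right) + T = \left(T^{2} + T^{3}\right) + T = T + T^{2} + T^{3}$)
$\frac{1}{J{\left(6 \right)}} = \frac{1}{6 \left(1 + 6 + 6^{2}\right)} = \frac{1}{6 \left(1 + 6 + 36\right)} = \frac{1}{6 \cdot 43} = \frac{1}{258}$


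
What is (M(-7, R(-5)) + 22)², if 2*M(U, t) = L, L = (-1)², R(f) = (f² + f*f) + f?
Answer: 2025/4 ≈ 506.25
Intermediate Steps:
R(f) = f + 2*f² (R(f) = (f² + f²) + f = 2*f² + f = f + 2*f²)
L = 1
M(U, t) = ½ (M(U, t) = (½)*1 = ½)
(M(-7, R(-5)) + 22)² = (½ + 22)² = (45/2)² = 2025/4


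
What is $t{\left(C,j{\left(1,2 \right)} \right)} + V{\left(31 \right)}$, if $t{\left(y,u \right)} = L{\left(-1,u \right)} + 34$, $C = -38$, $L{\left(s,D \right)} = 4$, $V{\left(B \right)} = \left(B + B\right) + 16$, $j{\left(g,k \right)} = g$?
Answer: $116$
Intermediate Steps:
$V{\left(B \right)} = 16 + 2 B$ ($V{\left(B \right)} = 2 B + 16 = 16 + 2 B$)
$t{\left(y,u \right)} = 38$ ($t{\left(y,u \right)} = 4 + 34 = 38$)
$t{\left(C,j{\left(1,2 \right)} \right)} + V{\left(31 \right)} = 38 + \left(16 + 2 \cdot 31\right) = 38 + \left(16 + 62\right) = 38 + 78 = 116$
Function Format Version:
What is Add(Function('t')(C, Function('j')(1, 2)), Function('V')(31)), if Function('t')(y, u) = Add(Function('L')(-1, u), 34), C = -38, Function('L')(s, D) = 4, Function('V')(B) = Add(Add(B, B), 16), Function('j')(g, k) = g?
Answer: 116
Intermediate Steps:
Function('V')(B) = Add(16, Mul(2, B)) (Function('V')(B) = Add(Mul(2, B), 16) = Add(16, Mul(2, B)))
Function('t')(y, u) = 38 (Function('t')(y, u) = Add(4, 34) = 38)
Add(Function('t')(C, Function('j')(1, 2)), Function('V')(31)) = Add(38, Add(16, Mul(2, 31))) = Add(38, Add(16, 62)) = Add(38, 78) = 116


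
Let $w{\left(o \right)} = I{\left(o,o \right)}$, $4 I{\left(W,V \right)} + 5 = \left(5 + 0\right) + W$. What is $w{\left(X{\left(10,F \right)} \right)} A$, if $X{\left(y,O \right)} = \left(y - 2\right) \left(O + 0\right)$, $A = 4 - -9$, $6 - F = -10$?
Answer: $416$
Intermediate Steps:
$F = 16$ ($F = 6 - -10 = 6 + 10 = 16$)
$A = 13$ ($A = 4 + 9 = 13$)
$X{\left(y,O \right)} = O \left(-2 + y\right)$ ($X{\left(y,O \right)} = \left(-2 + y\right) O = O \left(-2 + y\right)$)
$I{\left(W,V \right)} = \frac{W}{4}$ ($I{\left(W,V \right)} = - \frac{5}{4} + \frac{\left(5 + 0\right) + W}{4} = - \frac{5}{4} + \frac{5 + W}{4} = - \frac{5}{4} + \left(\frac{5}{4} + \frac{W}{4}\right) = \frac{W}{4}$)
$w{\left(o \right)} = \frac{o}{4}$
$w{\left(X{\left(10,F \right)} \right)} A = \frac{16 \left(-2 + 10\right)}{4} \cdot 13 = \frac{16 \cdot 8}{4} \cdot 13 = \frac{1}{4} \cdot 128 \cdot 13 = 32 \cdot 13 = 416$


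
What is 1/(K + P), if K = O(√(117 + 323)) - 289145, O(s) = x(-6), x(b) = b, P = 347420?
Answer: 1/58269 ≈ 1.7162e-5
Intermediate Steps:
O(s) = -6
K = -289151 (K = -6 - 289145 = -289151)
1/(K + P) = 1/(-289151 + 347420) = 1/58269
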